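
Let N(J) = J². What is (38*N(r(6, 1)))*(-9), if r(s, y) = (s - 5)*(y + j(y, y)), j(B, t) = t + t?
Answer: -3078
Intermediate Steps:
j(B, t) = 2*t
r(s, y) = 3*y*(-5 + s) (r(s, y) = (s - 5)*(y + 2*y) = (-5 + s)*(3*y) = 3*y*(-5 + s))
(38*N(r(6, 1)))*(-9) = (38*(3*1*(-5 + 6))²)*(-9) = (38*(3*1*1)²)*(-9) = (38*3²)*(-9) = (38*9)*(-9) = 342*(-9) = -3078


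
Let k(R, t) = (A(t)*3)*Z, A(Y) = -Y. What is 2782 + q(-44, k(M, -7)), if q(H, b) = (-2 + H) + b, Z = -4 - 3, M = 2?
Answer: 2589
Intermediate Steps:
Z = -7
k(R, t) = 21*t (k(R, t) = (-t*3)*(-7) = -3*t*(-7) = 21*t)
q(H, b) = -2 + H + b
2782 + q(-44, k(M, -7)) = 2782 + (-2 - 44 + 21*(-7)) = 2782 + (-2 - 44 - 147) = 2782 - 193 = 2589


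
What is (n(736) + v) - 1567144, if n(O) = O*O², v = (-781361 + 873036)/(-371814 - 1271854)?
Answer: 652735263827141/1643668 ≈ 3.9712e+8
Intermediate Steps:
v = -91675/1643668 (v = 91675/(-1643668) = 91675*(-1/1643668) = -91675/1643668 ≈ -0.055775)
n(O) = O³
(n(736) + v) - 1567144 = (736³ - 91675/1643668) - 1567144 = (398688256 - 91675/1643668) - 1567144 = 655311128271333/1643668 - 1567144 = 652735263827141/1643668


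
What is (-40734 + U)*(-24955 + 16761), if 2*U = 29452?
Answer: 213109552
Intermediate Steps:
U = 14726 (U = (½)*29452 = 14726)
(-40734 + U)*(-24955 + 16761) = (-40734 + 14726)*(-24955 + 16761) = -26008*(-8194) = 213109552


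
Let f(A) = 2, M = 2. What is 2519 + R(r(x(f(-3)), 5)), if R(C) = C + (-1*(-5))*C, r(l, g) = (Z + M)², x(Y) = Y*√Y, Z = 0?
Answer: 2543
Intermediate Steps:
x(Y) = Y^(3/2)
r(l, g) = 4 (r(l, g) = (0 + 2)² = 2² = 4)
R(C) = 6*C (R(C) = C + 5*C = 6*C)
2519 + R(r(x(f(-3)), 5)) = 2519 + 6*4 = 2519 + 24 = 2543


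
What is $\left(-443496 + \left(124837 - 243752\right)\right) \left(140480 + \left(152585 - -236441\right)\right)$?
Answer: $-297799998966$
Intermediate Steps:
$\left(-443496 + \left(124837 - 243752\right)\right) \left(140480 + \left(152585 - -236441\right)\right) = \left(-443496 + \left(124837 - 243752\right)\right) \left(140480 + \left(152585 + 236441\right)\right) = \left(-443496 - 118915\right) \left(140480 + 389026\right) = \left(-562411\right) 529506 = -297799998966$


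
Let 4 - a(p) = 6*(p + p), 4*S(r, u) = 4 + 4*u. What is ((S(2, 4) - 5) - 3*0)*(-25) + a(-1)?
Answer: 16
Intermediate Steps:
S(r, u) = 1 + u (S(r, u) = (4 + 4*u)/4 = 1 + u)
a(p) = 4 - 12*p (a(p) = 4 - 6*(p + p) = 4 - 6*2*p = 4 - 12*p)
((S(2, 4) - 5) - 3*0)*(-25) + a(-1) = (((1 + 4) - 5) - 3*0)*(-25) + (4 - 12*(-1)) = ((5 - 5) + 0)*(-25) + (4 + 12) = (0 + 0)*(-25) + 16 = 0*(-25) + 16 = 0 + 16 = 16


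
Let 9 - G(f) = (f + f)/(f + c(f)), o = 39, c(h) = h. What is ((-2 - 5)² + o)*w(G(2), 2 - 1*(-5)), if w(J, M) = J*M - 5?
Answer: 4488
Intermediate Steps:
G(f) = 8 (G(f) = 9 - (f + f)/(f + f) = 9 - 2*f/(2*f) = 9 - 2*f*1/(2*f) = 9 - 1*1 = 9 - 1 = 8)
w(J, M) = -5 + J*M
((-2 - 5)² + o)*w(G(2), 2 - 1*(-5)) = ((-2 - 5)² + 39)*(-5 + 8*(2 - 1*(-5))) = ((-7)² + 39)*(-5 + 8*(2 + 5)) = (49 + 39)*(-5 + 8*7) = 88*(-5 + 56) = 88*51 = 4488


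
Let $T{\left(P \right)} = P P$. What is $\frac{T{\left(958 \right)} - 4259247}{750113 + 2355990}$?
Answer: $- \frac{3341483}{3106103} \approx -1.0758$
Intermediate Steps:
$T{\left(P \right)} = P^{2}$
$\frac{T{\left(958 \right)} - 4259247}{750113 + 2355990} = \frac{958^{2} - 4259247}{750113 + 2355990} = \frac{917764 - 4259247}{3106103} = \left(-3341483\right) \frac{1}{3106103} = - \frac{3341483}{3106103}$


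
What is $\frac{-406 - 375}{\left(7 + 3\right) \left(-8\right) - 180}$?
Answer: $\frac{781}{260} \approx 3.0038$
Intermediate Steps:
$\frac{-406 - 375}{\left(7 + 3\right) \left(-8\right) - 180} = - \frac{781}{10 \left(-8\right) - 180} = - \frac{781}{-80 - 180} = - \frac{781}{-260} = \left(-781\right) \left(- \frac{1}{260}\right) = \frac{781}{260}$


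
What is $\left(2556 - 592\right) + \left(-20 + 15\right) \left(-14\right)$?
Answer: $2034$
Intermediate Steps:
$\left(2556 - 592\right) + \left(-20 + 15\right) \left(-14\right) = 1964 - -70 = 1964 + 70 = 2034$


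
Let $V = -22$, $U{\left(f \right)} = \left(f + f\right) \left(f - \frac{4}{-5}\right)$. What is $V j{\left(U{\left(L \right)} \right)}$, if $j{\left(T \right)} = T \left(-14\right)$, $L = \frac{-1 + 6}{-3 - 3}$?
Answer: $\frac{154}{9} \approx 17.111$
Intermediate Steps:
$L = - \frac{5}{6}$ ($L = \frac{5}{-6} = 5 \left(- \frac{1}{6}\right) = - \frac{5}{6} \approx -0.83333$)
$U{\left(f \right)} = 2 f \left(\frac{4}{5} + f\right)$ ($U{\left(f \right)} = 2 f \left(f - - \frac{4}{5}\right) = 2 f \left(f + \frac{4}{5}\right) = 2 f \left(\frac{4}{5} + f\right)$)
$j{\left(T \right)} = - 14 T$
$V j{\left(U{\left(L \right)} \right)} = - 22 \left(- 14 \cdot \frac{2}{5} \left(- \frac{5}{6}\right) \left(4 + 5 \left(- \frac{5}{6}\right)\right)\right) = - 22 \left(- 14 \cdot \frac{2}{5} \left(- \frac{5}{6}\right) \left(4 - \frac{25}{6}\right)\right) = - 22 \left(- 14 \cdot \frac{2}{5} \left(- \frac{5}{6}\right) \left(- \frac{1}{6}\right)\right) = - 22 \left(\left(-14\right) \frac{1}{18}\right) = \left(-22\right) \left(- \frac{7}{9}\right) = \frac{154}{9}$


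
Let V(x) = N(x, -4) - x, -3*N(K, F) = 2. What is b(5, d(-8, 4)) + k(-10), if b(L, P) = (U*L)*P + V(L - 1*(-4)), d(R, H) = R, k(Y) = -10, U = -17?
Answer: 1981/3 ≈ 660.33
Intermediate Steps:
N(K, F) = -2/3 (N(K, F) = -1/3*2 = -2/3)
V(x) = -2/3 - x
b(L, P) = -14/3 - L - 17*L*P (b(L, P) = (-17*L)*P + (-2/3 - (L - 1*(-4))) = -17*L*P + (-2/3 - (L + 4)) = -17*L*P + (-2/3 - (4 + L)) = -17*L*P + (-2/3 + (-4 - L)) = -17*L*P + (-14/3 - L) = -14/3 - L - 17*L*P)
b(5, d(-8, 4)) + k(-10) = (-14/3 - 1*5 - 17*5*(-8)) - 10 = (-14/3 - 5 + 680) - 10 = 2011/3 - 10 = 1981/3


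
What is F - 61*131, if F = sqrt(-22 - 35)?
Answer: -7991 + I*sqrt(57) ≈ -7991.0 + 7.5498*I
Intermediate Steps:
F = I*sqrt(57) (F = sqrt(-57) = I*sqrt(57) ≈ 7.5498*I)
F - 61*131 = I*sqrt(57) - 61*131 = I*sqrt(57) - 7991 = -7991 + I*sqrt(57)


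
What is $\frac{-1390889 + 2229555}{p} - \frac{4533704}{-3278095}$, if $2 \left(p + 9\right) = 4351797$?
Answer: $\frac{25228131501956}{14265544981005} \approx 1.7685$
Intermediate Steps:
$p = \frac{4351779}{2}$ ($p = -9 + \frac{1}{2} \cdot 4351797 = -9 + \frac{4351797}{2} = \frac{4351779}{2} \approx 2.1759 \cdot 10^{6}$)
$\frac{-1390889 + 2229555}{p} - \frac{4533704}{-3278095} = \frac{-1390889 + 2229555}{\frac{4351779}{2}} - \frac{4533704}{-3278095} = 838666 \cdot \frac{2}{4351779} - - \frac{4533704}{3278095} = \frac{1677332}{4351779} + \frac{4533704}{3278095} = \frac{25228131501956}{14265544981005}$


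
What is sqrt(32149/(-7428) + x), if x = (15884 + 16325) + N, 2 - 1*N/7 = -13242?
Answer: sqrt(1723019914239)/3714 ≈ 353.43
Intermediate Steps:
N = 92708 (N = 14 - 7*(-13242) = 14 + 92694 = 92708)
x = 124917 (x = (15884 + 16325) + 92708 = 32209 + 92708 = 124917)
sqrt(32149/(-7428) + x) = sqrt(32149/(-7428) + 124917) = sqrt(32149*(-1/7428) + 124917) = sqrt(-32149/7428 + 124917) = sqrt(927851327/7428) = sqrt(1723019914239)/3714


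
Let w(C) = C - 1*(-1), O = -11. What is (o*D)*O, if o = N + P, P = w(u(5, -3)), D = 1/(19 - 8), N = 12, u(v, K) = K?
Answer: -10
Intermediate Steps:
w(C) = 1 + C (w(C) = C + 1 = 1 + C)
D = 1/11 ≈ 0.090909
P = -2 (P = 1 - 3 = -2)
o = 10 (o = 12 - 2 = 10)
(o*D)*O = (10*(1/11))*(-11) = (10/11)*(-11) = -10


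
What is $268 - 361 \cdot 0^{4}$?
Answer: $268$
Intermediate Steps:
$268 - 361 \cdot 0^{4} = 268 - 0 = 268 + 0 = 268$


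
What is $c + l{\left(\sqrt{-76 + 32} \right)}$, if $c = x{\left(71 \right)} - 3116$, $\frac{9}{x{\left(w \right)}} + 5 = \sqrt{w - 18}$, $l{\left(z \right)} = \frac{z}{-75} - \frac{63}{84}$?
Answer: $- \frac{21806}{7} + \frac{9 \sqrt{53}}{28} - \frac{2 i \sqrt{11}}{75} \approx -3112.8 - 0.088443 i$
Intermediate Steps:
$l{\left(z \right)} = - \frac{3}{4} - \frac{z}{75}$ ($l{\left(z \right)} = z \left(- \frac{1}{75}\right) - \frac{3}{4} = - \frac{z}{75} - \frac{3}{4} = - \frac{3}{4} - \frac{z}{75}$)
$x{\left(w \right)} = \frac{9}{-5 + \sqrt{-18 + w}}$ ($x{\left(w \right)} = \frac{9}{-5 + \sqrt{w - 18}} = \frac{9}{-5 + \sqrt{-18 + w}}$)
$c = -3116 + \frac{9}{-5 + \sqrt{53}}$ ($c = \frac{9}{-5 + \sqrt{-18 + 71}} - 3116 = \frac{9}{-5 + \sqrt{53}} - 3116 = -3116 + \frac{9}{-5 + \sqrt{53}} \approx -3112.1$)
$c + l{\left(\sqrt{-76 + 32} \right)} = \left(- \frac{87203}{28} + \frac{9 \sqrt{53}}{28}\right) - \left(\frac{3}{4} + \frac{\sqrt{-76 + 32}}{75}\right) = \left(- \frac{87203}{28} + \frac{9 \sqrt{53}}{28}\right) - \left(\frac{3}{4} + \frac{\sqrt{-44}}{75}\right) = \left(- \frac{87203}{28} + \frac{9 \sqrt{53}}{28}\right) - \left(\frac{3}{4} + \frac{2 i \sqrt{11}}{75}\right) = - \frac{21806}{7} + \frac{9 \sqrt{53}}{28} - \frac{2 i \sqrt{11}}{75}$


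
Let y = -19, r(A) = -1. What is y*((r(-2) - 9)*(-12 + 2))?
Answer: -1900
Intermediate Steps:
y*((r(-2) - 9)*(-12 + 2)) = -19*(-1 - 9)*(-12 + 2) = -(-190)*(-10) = -19*100 = -1900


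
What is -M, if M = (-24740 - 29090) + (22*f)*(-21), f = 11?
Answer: 58912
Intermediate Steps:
M = -58912 (M = (-24740 - 29090) + (22*11)*(-21) = -53830 + 242*(-21) = -53830 - 5082 = -58912)
-M = -1*(-58912) = 58912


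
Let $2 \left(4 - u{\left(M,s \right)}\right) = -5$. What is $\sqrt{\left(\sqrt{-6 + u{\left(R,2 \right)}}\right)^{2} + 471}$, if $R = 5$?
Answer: $\frac{\sqrt{1886}}{2} \approx 21.714$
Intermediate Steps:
$u{\left(M,s \right)} = \frac{13}{2}$ ($u{\left(M,s \right)} = 4 - - \frac{5}{2} = 4 + \frac{5}{2} = \frac{13}{2}$)
$\sqrt{\left(\sqrt{-6 + u{\left(R,2 \right)}}\right)^{2} + 471} = \sqrt{\left(\sqrt{-6 + \frac{13}{2}}\right)^{2} + 471} = \sqrt{\left(\sqrt{\frac{1}{2}}\right)^{2} + 471} = \sqrt{\left(\frac{\sqrt{2}}{2}\right)^{2} + 471} = \sqrt{\frac{1}{2} + 471} = \sqrt{\frac{943}{2}} = \frac{\sqrt{1886}}{2}$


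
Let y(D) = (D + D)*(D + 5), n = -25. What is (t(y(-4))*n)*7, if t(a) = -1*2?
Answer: 350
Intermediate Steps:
y(D) = 2*D*(5 + D) (y(D) = (2*D)*(5 + D) = 2*D*(5 + D))
t(a) = -2
(t(y(-4))*n)*7 = -2*(-25)*7 = 50*7 = 350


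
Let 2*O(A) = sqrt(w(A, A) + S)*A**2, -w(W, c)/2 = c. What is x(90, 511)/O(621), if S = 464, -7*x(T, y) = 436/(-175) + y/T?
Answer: 10037*I*sqrt(778)/3307816395450 ≈ 8.4635e-8*I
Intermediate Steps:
w(W, c) = -2*c
x(T, y) = 436/1225 - y/(7*T) (x(T, y) = -(436/(-175) + y/T)/7 = -(436*(-1/175) + y/T)/7 = -(-436/175 + y/T)/7 = 436/1225 - y/(7*T))
O(A) = A**2*sqrt(464 - 2*A)/2 (O(A) = (sqrt(-2*A + 464)*A**2)/2 = (sqrt(464 - 2*A)*A**2)/2 = (A**2*sqrt(464 - 2*A))/2 = A**2*sqrt(464 - 2*A)/2)
x(90, 511)/O(621) = (436/1225 - 1/7*511/90)/(((1/2)*621**2*sqrt(464 - 2*621))) = (436/1225 - 1/7*511*1/90)/(((1/2)*385641*sqrt(464 - 1242))) = (436/1225 - 73/90)/(((1/2)*385641*sqrt(-778))) = -10037*(-I*sqrt(778)/150014349)/22050 = -(-10037)*I*sqrt(778)/3307816395450 = 10037*I*sqrt(778)/3307816395450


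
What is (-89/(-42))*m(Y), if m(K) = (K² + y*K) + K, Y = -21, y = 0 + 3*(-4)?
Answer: 1424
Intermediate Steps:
y = -12 (y = 0 - 12 = -12)
m(K) = K² - 11*K (m(K) = (K² - 12*K) + K = K² - 11*K)
(-89/(-42))*m(Y) = (-89/(-42))*(-21*(-11 - 21)) = (-89*(-1/42))*(-21*(-32)) = (89/42)*672 = 1424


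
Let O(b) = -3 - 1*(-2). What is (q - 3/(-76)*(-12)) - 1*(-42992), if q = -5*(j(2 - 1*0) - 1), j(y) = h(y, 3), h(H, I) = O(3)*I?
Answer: 817219/19 ≈ 43012.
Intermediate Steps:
O(b) = -1 (O(b) = -3 + 2 = -1)
h(H, I) = -I
j(y) = -3 (j(y) = -1*3 = -3)
q = 20 (q = -5*(-3 - 1) = -5*(-4) = 20)
(q - 3/(-76)*(-12)) - 1*(-42992) = (20 - 3/(-76)*(-12)) - 1*(-42992) = (20 - 3*(-1/76)*(-12)) + 42992 = (20 + (3/76)*(-12)) + 42992 = (20 - 9/19) + 42992 = 371/19 + 42992 = 817219/19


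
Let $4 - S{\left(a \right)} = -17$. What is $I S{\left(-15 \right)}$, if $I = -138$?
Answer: $-2898$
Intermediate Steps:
$S{\left(a \right)} = 21$ ($S{\left(a \right)} = 4 - -17 = 4 + 17 = 21$)
$I S{\left(-15 \right)} = \left(-138\right) 21 = -2898$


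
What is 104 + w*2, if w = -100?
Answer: -96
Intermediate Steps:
104 + w*2 = 104 - 100*2 = 104 - 200 = -96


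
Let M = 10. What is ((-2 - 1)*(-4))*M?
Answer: 120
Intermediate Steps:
((-2 - 1)*(-4))*M = ((-2 - 1)*(-4))*10 = -3*(-4)*10 = 12*10 = 120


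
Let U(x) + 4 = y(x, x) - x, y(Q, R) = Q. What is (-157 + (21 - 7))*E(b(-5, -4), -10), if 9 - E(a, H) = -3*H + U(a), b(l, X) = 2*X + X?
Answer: 2431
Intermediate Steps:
b(l, X) = 3*X
U(x) = -4 (U(x) = -4 + (x - x) = -4 + 0 = -4)
E(a, H) = 13 + 3*H (E(a, H) = 9 - (-3*H - 4) = 9 - (-4 - 3*H) = 9 + (4 + 3*H) = 13 + 3*H)
(-157 + (21 - 7))*E(b(-5, -4), -10) = (-157 + (21 - 7))*(13 + 3*(-10)) = (-157 + 14)*(13 - 30) = -143*(-17) = 2431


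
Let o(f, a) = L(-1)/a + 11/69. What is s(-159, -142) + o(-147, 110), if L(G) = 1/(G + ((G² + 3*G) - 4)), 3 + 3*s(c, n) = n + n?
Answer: -5074369/53130 ≈ -95.509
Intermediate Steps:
s(c, n) = -1 + 2*n/3 (s(c, n) = -1 + (n + n)/3 = -1 + (2*n)/3 = -1 + 2*n/3)
L(G) = 1/(-4 + G² + 4*G) (L(G) = 1/(G + (-4 + G² + 3*G)) = 1/(-4 + G² + 4*G))
o(f, a) = 11/69 - 1/(7*a) (o(f, a) = 1/((-4 + (-1)² + 4*(-1))*a) + 11/69 = 1/((-4 + 1 - 4)*a) + 11*(1/69) = 1/((-7)*a) + 11/69 = -1/(7*a) + 11/69 = 11/69 - 1/(7*a))
s(-159, -142) + o(-147, 110) = (-1 + (⅔)*(-142)) + (1/483)*(-69 + 77*110)/110 = (-1 - 284/3) + (1/483)*(1/110)*(-69 + 8470) = -287/3 + (1/483)*(1/110)*8401 = -287/3 + 8401/53130 = -5074369/53130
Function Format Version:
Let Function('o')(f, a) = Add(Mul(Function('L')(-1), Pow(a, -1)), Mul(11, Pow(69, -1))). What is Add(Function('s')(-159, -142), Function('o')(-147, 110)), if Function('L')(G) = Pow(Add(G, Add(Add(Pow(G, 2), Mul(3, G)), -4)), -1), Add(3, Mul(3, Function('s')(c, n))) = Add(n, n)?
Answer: Rational(-5074369, 53130) ≈ -95.509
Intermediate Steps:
Function('s')(c, n) = Add(-1, Mul(Rational(2, 3), n)) (Function('s')(c, n) = Add(-1, Mul(Rational(1, 3), Add(n, n))) = Add(-1, Mul(Rational(1, 3), Mul(2, n))) = Add(-1, Mul(Rational(2, 3), n)))
Function('L')(G) = Pow(Add(-4, Pow(G, 2), Mul(4, G)), -1) (Function('L')(G) = Pow(Add(G, Add(-4, Pow(G, 2), Mul(3, G))), -1) = Pow(Add(-4, Pow(G, 2), Mul(4, G)), -1))
Function('o')(f, a) = Add(Rational(11, 69), Mul(Rational(-1, 7), Pow(a, -1))) (Function('o')(f, a) = Add(Mul(Pow(Add(-4, Pow(-1, 2), Mul(4, -1)), -1), Pow(a, -1)), Mul(11, Pow(69, -1))) = Add(Mul(Pow(Add(-4, 1, -4), -1), Pow(a, -1)), Mul(11, Rational(1, 69))) = Add(Mul(Pow(-7, -1), Pow(a, -1)), Rational(11, 69)) = Add(Mul(Rational(-1, 7), Pow(a, -1)), Rational(11, 69)) = Add(Rational(11, 69), Mul(Rational(-1, 7), Pow(a, -1))))
Add(Function('s')(-159, -142), Function('o')(-147, 110)) = Add(Add(-1, Mul(Rational(2, 3), -142)), Mul(Rational(1, 483), Pow(110, -1), Add(-69, Mul(77, 110)))) = Add(Add(-1, Rational(-284, 3)), Mul(Rational(1, 483), Rational(1, 110), Add(-69, 8470))) = Add(Rational(-287, 3), Mul(Rational(1, 483), Rational(1, 110), 8401)) = Add(Rational(-287, 3), Rational(8401, 53130)) = Rational(-5074369, 53130)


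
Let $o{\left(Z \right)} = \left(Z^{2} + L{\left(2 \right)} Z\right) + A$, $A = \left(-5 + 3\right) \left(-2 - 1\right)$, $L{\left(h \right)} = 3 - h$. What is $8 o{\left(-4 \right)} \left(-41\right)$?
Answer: $-5904$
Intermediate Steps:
$A = 6$ ($A = \left(-2\right) \left(-3\right) = 6$)
$o{\left(Z \right)} = 6 + Z + Z^{2}$ ($o{\left(Z \right)} = \left(Z^{2} + \left(3 - 2\right) Z\right) + 6 = \left(Z^{2} + 1 Z\right) + 6 = \left(Z^{2} + Z\right) + 6 = \left(Z + Z^{2}\right) + 6 = 6 + Z + Z^{2}$)
$8 o{\left(-4 \right)} \left(-41\right) = 8 \left(6 - 4 + \left(-4\right)^{2}\right) \left(-41\right) = 8 \left(6 - 4 + 16\right) \left(-41\right) = 8 \cdot 18 \left(-41\right) = 144 \left(-41\right) = -5904$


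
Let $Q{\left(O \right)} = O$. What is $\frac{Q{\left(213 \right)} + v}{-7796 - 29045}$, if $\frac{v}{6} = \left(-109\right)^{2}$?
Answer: $- \frac{71499}{36841} \approx -1.9407$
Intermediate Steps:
$v = 71286$ ($v = 6 \left(-109\right)^{2} = 6 \cdot 11881 = 71286$)
$\frac{Q{\left(213 \right)} + v}{-7796 - 29045} = \frac{213 + 71286}{-7796 - 29045} = \frac{71499}{-36841} = 71499 \left(- \frac{1}{36841}\right) = - \frac{71499}{36841}$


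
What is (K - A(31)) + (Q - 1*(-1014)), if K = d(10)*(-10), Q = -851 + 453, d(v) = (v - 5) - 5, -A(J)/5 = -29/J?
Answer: 18951/31 ≈ 611.32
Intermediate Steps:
A(J) = 145/J (A(J) = -(-145)/J = 145/J)
d(v) = -10 + v (d(v) = (-5 + v) - 5 = -10 + v)
Q = -398
K = 0 (K = (-10 + 10)*(-10) = 0*(-10) = 0)
(K - A(31)) + (Q - 1*(-1014)) = (0 - 145/31) + (-398 - 1*(-1014)) = (0 - 145/31) + (-398 + 1014) = (0 - 1*145/31) + 616 = (0 - 145/31) + 616 = -145/31 + 616 = 18951/31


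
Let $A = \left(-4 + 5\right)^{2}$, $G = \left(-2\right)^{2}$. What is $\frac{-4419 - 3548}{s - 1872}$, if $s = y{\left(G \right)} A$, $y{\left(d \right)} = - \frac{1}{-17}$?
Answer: $\frac{135439}{31823} \approx 4.256$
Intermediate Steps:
$G = 4$
$y{\left(d \right)} = \frac{1}{17}$ ($y{\left(d \right)} = \left(-1\right) \left(- \frac{1}{17}\right) = \frac{1}{17}$)
$A = 1$ ($A = 1^{2} = 1$)
$s = \frac{1}{17}$ ($s = \frac{1}{17} \cdot 1 = \frac{1}{17} \approx 0.058824$)
$\frac{-4419 - 3548}{s - 1872} = \frac{-4419 - 3548}{\frac{1}{17} - 1872} = - \frac{7967}{- \frac{31823}{17}} = \left(-7967\right) \left(- \frac{17}{31823}\right) = \frac{135439}{31823}$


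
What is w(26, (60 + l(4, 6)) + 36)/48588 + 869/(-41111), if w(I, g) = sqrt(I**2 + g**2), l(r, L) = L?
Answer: -869/41111 + sqrt(2770)/24294 ≈ -0.018971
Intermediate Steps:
w(26, (60 + l(4, 6)) + 36)/48588 + 869/(-41111) = sqrt(26**2 + ((60 + 6) + 36)**2)/48588 + 869/(-41111) = sqrt(676 + (66 + 36)**2)*(1/48588) + 869*(-1/41111) = sqrt(676 + 102**2)*(1/48588) - 869/41111 = sqrt(676 + 10404)*(1/48588) - 869/41111 = sqrt(11080)*(1/48588) - 869/41111 = (2*sqrt(2770))*(1/48588) - 869/41111 = sqrt(2770)/24294 - 869/41111 = -869/41111 + sqrt(2770)/24294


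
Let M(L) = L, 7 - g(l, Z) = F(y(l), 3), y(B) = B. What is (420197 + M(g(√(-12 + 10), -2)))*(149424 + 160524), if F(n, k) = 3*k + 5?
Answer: 130237050120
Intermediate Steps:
F(n, k) = 5 + 3*k
g(l, Z) = -7 (g(l, Z) = 7 - (5 + 3*3) = 7 - (5 + 9) = 7 - 1*14 = 7 - 14 = -7)
(420197 + M(g(√(-12 + 10), -2)))*(149424 + 160524) = (420197 - 7)*(149424 + 160524) = 420190*309948 = 130237050120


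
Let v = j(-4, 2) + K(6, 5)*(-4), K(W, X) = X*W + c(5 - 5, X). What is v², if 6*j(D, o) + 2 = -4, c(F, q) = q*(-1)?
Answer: 10201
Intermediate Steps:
c(F, q) = -q
j(D, o) = -1 (j(D, o) = -⅓ + (⅙)*(-4) = -⅓ - ⅔ = -1)
K(W, X) = -X + W*X (K(W, X) = X*W - X = W*X - X = -X + W*X)
v = -101 (v = -1 + (5*(-1 + 6))*(-4) = -1 + (5*5)*(-4) = -1 + 25*(-4) = -1 - 100 = -101)
v² = (-101)² = 10201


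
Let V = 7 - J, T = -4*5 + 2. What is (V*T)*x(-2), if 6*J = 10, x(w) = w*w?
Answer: -384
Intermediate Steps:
x(w) = w²
J = 5/3 (J = (⅙)*10 = 5/3 ≈ 1.6667)
T = -18 (T = -20 + 2 = -18)
V = 16/3 (V = 7 - 1*5/3 = 7 - 5/3 = 16/3 ≈ 5.3333)
(V*T)*x(-2) = ((16/3)*(-18))*(-2)² = -96*4 = -384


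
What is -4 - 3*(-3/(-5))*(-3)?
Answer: 7/5 ≈ 1.4000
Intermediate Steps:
-4 - 3*(-3/(-5))*(-3) = -4 - 3*(-3*(-⅕))*(-3) = -4 - 9*(-3)/5 = -4 - 3*(-9/5) = -4 + 27/5 = 7/5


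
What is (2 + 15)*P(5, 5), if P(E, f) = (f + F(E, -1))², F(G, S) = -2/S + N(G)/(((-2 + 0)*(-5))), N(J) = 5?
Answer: 3825/4 ≈ 956.25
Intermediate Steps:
F(G, S) = ½ - 2/S (F(G, S) = -2/S + 5/(((-2 + 0)*(-5))) = -2/S + 5/((-2*(-5))) = -2/S + 5/10 = -2/S + 5*(⅒) = -2/S + ½ = ½ - 2/S)
P(E, f) = (5/2 + f)² (P(E, f) = (f + (½)*(-4 - 1)/(-1))² = (f + (½)*(-1)*(-5))² = (f + 5/2)² = (5/2 + f)²)
(2 + 15)*P(5, 5) = (2 + 15)*((5 + 2*5)²/4) = 17*((5 + 10)²/4) = 17*((¼)*15²) = 17*((¼)*225) = 17*(225/4) = 3825/4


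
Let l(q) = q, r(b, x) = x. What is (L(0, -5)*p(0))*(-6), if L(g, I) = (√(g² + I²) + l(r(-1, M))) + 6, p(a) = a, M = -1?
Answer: 0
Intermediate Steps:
L(g, I) = 5 + √(I² + g²) (L(g, I) = (√(g² + I²) - 1) + 6 = (√(I² + g²) - 1) + 6 = (-1 + √(I² + g²)) + 6 = 5 + √(I² + g²))
(L(0, -5)*p(0))*(-6) = ((5 + √((-5)² + 0²))*0)*(-6) = ((5 + √(25 + 0))*0)*(-6) = ((5 + √25)*0)*(-6) = ((5 + 5)*0)*(-6) = (10*0)*(-6) = 0*(-6) = 0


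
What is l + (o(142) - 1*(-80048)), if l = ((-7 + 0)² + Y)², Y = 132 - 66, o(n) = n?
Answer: 93415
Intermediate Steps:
Y = 66
l = 13225 (l = ((-7 + 0)² + 66)² = ((-7)² + 66)² = (49 + 66)² = 115² = 13225)
l + (o(142) - 1*(-80048)) = 13225 + (142 - 1*(-80048)) = 13225 + (142 + 80048) = 13225 + 80190 = 93415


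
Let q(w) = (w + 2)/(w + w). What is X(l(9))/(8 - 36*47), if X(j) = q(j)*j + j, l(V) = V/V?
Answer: -5/3368 ≈ -0.0014846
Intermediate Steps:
l(V) = 1
q(w) = (2 + w)/(2*w) (q(w) = (2 + w)/((2*w)) = (2 + w)*(1/(2*w)) = (2 + w)/(2*w))
X(j) = 1 + 3*j/2 (X(j) = ((2 + j)/(2*j))*j + j = (1 + j/2) + j = 1 + 3*j/2)
X(l(9))/(8 - 36*47) = (1 + (3/2)*1)/(8 - 36*47) = (1 + 3/2)/(8 - 1692) = (5/2)/(-1684) = (5/2)*(-1/1684) = -5/3368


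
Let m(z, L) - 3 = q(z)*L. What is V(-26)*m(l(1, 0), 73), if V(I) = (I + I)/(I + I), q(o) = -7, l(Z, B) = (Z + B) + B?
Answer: -508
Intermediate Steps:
l(Z, B) = Z + 2*B (l(Z, B) = (B + Z) + B = Z + 2*B)
m(z, L) = 3 - 7*L
V(I) = 1 (V(I) = (2*I)/((2*I)) = (2*I)*(1/(2*I)) = 1)
V(-26)*m(l(1, 0), 73) = 1*(3 - 7*73) = 1*(3 - 511) = 1*(-508) = -508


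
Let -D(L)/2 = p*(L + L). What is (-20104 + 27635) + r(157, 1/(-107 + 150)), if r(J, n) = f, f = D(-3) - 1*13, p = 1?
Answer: 7530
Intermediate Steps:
D(L) = -4*L (D(L) = -2*(L + L) = -2*2*L = -4*L)
f = -1 (f = -4*(-3) - 1*13 = 12 - 13 = -1)
r(J, n) = -1
(-20104 + 27635) + r(157, 1/(-107 + 150)) = (-20104 + 27635) - 1 = 7531 - 1 = 7530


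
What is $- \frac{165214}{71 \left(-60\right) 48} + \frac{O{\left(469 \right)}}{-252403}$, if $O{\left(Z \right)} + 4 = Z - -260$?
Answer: $\frac{20776130621}{25805682720} \approx 0.8051$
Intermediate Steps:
$O{\left(Z \right)} = 256 + Z$ ($O{\left(Z \right)} = -4 + \left(Z - -260\right) = -4 + \left(Z + 260\right) = -4 + \left(260 + Z\right) = 256 + Z$)
$- \frac{165214}{71 \left(-60\right) 48} + \frac{O{\left(469 \right)}}{-252403} = - \frac{165214}{71 \left(-60\right) 48} + \frac{256 + 469}{-252403} = - \frac{165214}{\left(-4260\right) 48} + 725 \left(- \frac{1}{252403}\right) = - \frac{165214}{-204480} - \frac{725}{252403} = \left(-165214\right) \left(- \frac{1}{204480}\right) - \frac{725}{252403} = \frac{82607}{102240} - \frac{725}{252403} = \frac{20776130621}{25805682720}$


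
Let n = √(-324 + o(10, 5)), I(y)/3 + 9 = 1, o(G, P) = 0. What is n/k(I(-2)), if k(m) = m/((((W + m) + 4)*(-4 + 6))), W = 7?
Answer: 39*I/2 ≈ 19.5*I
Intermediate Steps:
I(y) = -24 (I(y) = -27 + 3*1 = -27 + 3 = -24)
n = 18*I (n = √(-324 + 0) = √(-324) = 18*I ≈ 18.0*I)
k(m) = m/(22 + 2*m) (k(m) = m/((((7 + m) + 4)*(-4 + 6))) = m/(((11 + m)*2)) = m/(22 + 2*m))
n/k(I(-2)) = (18*I)/(((½)*(-24)/(11 - 24))) = (18*I)/(((½)*(-24)/(-13))) = (18*I)/(((½)*(-24)*(-1/13))) = (18*I)/(12/13) = (18*I)*(13/12) = 39*I/2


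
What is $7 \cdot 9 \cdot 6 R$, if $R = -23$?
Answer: $-8694$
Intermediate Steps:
$7 \cdot 9 \cdot 6 R = 7 \cdot 9 \cdot 6 \left(-23\right) = 63 \cdot 6 \left(-23\right) = 378 \left(-23\right) = -8694$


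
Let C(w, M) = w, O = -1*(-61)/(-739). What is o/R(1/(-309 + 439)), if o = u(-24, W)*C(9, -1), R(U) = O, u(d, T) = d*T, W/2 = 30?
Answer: 9577440/61 ≈ 1.5701e+5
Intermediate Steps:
O = -61/739 (O = 61*(-1/739) = -61/739 ≈ -0.082544)
W = 60 (W = 2*30 = 60)
u(d, T) = T*d
R(U) = -61/739
o = -12960 (o = (60*(-24))*9 = -1440*9 = -12960)
o/R(1/(-309 + 439)) = -12960/(-61/739) = -12960*(-739/61) = 9577440/61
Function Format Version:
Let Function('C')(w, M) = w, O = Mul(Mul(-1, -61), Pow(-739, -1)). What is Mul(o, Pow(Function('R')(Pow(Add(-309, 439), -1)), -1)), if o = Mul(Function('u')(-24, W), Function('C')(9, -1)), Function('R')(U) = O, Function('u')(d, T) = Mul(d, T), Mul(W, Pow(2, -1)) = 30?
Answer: Rational(9577440, 61) ≈ 1.5701e+5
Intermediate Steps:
O = Rational(-61, 739) (O = Mul(61, Rational(-1, 739)) = Rational(-61, 739) ≈ -0.082544)
W = 60 (W = Mul(2, 30) = 60)
Function('u')(d, T) = Mul(T, d)
Function('R')(U) = Rational(-61, 739)
o = -12960 (o = Mul(Mul(60, -24), 9) = Mul(-1440, 9) = -12960)
Mul(o, Pow(Function('R')(Pow(Add(-309, 439), -1)), -1)) = Mul(-12960, Pow(Rational(-61, 739), -1)) = Mul(-12960, Rational(-739, 61)) = Rational(9577440, 61)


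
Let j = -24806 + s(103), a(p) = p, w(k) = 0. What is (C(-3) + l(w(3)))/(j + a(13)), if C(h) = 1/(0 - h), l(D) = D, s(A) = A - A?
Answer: -1/74379 ≈ -1.3445e-5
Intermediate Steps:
s(A) = 0
C(h) = -1/h (C(h) = 1/(-h) = -1/h)
j = -24806 (j = -24806 + 0 = -24806)
(C(-3) + l(w(3)))/(j + a(13)) = (-1/(-3) + 0)/(-24806 + 13) = (-1*(-1/3) + 0)/(-24793) = (1/3 + 0)*(-1/24793) = (1/3)*(-1/24793) = -1/74379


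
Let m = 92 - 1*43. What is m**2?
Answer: 2401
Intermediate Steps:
m = 49 (m = 92 - 43 = 49)
m**2 = 49**2 = 2401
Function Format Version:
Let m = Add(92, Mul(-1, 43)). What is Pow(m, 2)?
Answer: 2401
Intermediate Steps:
m = 49 (m = Add(92, -43) = 49)
Pow(m, 2) = Pow(49, 2) = 2401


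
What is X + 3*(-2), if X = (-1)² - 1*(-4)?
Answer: -1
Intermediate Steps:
X = 5 (X = 1 + 4 = 5)
X + 3*(-2) = 5 + 3*(-2) = 5 - 6 = -1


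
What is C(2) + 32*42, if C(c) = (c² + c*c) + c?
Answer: 1354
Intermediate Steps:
C(c) = c + 2*c² (C(c) = (c² + c²) + c = 2*c² + c = c + 2*c²)
C(2) + 32*42 = 2*(1 + 2*2) + 32*42 = 2*(1 + 4) + 1344 = 2*5 + 1344 = 10 + 1344 = 1354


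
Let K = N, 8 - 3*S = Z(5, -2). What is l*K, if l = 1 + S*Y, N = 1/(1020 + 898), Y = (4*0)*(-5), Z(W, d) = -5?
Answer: 1/1918 ≈ 0.00052138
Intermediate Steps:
S = 13/3 (S = 8/3 - ⅓*(-5) = 8/3 + 5/3 = 13/3 ≈ 4.3333)
Y = 0 (Y = 0*(-5) = 0)
N = 1/1918 ≈ 0.00052138
K = 1/1918 ≈ 0.00052138
l = 1 (l = 1 + (13/3)*0 = 1 + 0 = 1)
l*K = 1*(1/1918) = 1/1918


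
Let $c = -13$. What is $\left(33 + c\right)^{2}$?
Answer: $400$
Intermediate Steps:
$\left(33 + c\right)^{2} = \left(33 - 13\right)^{2} = 20^{2} = 400$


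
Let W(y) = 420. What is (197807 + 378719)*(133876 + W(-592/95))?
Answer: 77425135696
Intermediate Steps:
(197807 + 378719)*(133876 + W(-592/95)) = (197807 + 378719)*(133876 + 420) = 576526*134296 = 77425135696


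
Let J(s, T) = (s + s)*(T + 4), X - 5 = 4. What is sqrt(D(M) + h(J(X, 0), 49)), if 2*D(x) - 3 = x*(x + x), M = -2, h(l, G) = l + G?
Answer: sqrt(506)/2 ≈ 11.247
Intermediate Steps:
X = 9 (X = 5 + 4 = 9)
J(s, T) = 2*s*(4 + T) (J(s, T) = (2*s)*(4 + T) = 2*s*(4 + T))
h(l, G) = G + l
D(x) = 3/2 + x**2 (D(x) = 3/2 + (x*(x + x))/2 = 3/2 + (x*(2*x))/2 = 3/2 + (2*x**2)/2 = 3/2 + x**2)
sqrt(D(M) + h(J(X, 0), 49)) = sqrt((3/2 + (-2)**2) + (49 + 2*9*(4 + 0))) = sqrt((3/2 + 4) + (49 + 2*9*4)) = sqrt(11/2 + (49 + 72)) = sqrt(11/2 + 121) = sqrt(253/2) = sqrt(506)/2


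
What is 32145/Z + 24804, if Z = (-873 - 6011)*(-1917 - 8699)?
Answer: 1812689845521/73080544 ≈ 24804.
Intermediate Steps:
Z = 73080544 (Z = -6884*(-10616) = 73080544)
32145/Z + 24804 = 32145/73080544 + 24804 = 1812689845521/73080544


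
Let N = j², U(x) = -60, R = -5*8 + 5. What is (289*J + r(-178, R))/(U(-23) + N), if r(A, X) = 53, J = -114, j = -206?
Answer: -32893/42376 ≈ -0.77622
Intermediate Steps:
R = -35 (R = -40 + 5 = -35)
N = 42436 (N = (-206)² = 42436)
(289*J + r(-178, R))/(U(-23) + N) = (289*(-114) + 53)/(-60 + 42436) = (-32946 + 53)/42376 = -32893*1/42376 = -32893/42376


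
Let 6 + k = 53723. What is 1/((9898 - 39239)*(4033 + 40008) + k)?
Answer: -1/1292153264 ≈ -7.7390e-10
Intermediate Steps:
k = 53717 (k = -6 + 53723 = 53717)
1/((9898 - 39239)*(4033 + 40008) + k) = 1/((9898 - 39239)*(4033 + 40008) + 53717) = 1/(-29341*44041 + 53717) = 1/(-1292206981 + 53717) = 1/(-1292153264) = -1/1292153264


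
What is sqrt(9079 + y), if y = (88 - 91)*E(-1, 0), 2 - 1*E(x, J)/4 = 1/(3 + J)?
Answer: sqrt(9059) ≈ 95.179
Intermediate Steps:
E(x, J) = 8 - 4/(3 + J)
y = -20 (y = (88 - 91)*(4*(5 + 2*0)/(3 + 0)) = -12*(5 + 0)/3 = -12*5/3 = -3*20/3 = -20)
sqrt(9079 + y) = sqrt(9079 - 20) = sqrt(9059)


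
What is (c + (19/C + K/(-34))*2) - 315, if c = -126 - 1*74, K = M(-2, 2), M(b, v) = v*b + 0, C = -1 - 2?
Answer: -26899/51 ≈ -527.43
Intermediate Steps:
C = -3
M(b, v) = b*v (M(b, v) = b*v + 0 = b*v)
K = -4 (K = -2*2 = -4)
c = -200 (c = -126 - 74 = -200)
(c + (19/C + K/(-34))*2) - 315 = (-200 + (19/(-3) - 4/(-34))*2) - 315 = (-200 + (19*(-⅓) - 4*(-1/34))*2) - 315 = (-200 + (-19/3 + 2/17)*2) - 315 = (-200 - 317/51*2) - 315 = (-200 - 634/51) - 315 = -10834/51 - 315 = -26899/51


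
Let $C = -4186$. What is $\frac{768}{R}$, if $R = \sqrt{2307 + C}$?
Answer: $- \frac{768 i \sqrt{1879}}{1879} \approx - 17.717 i$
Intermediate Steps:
$R = i \sqrt{1879}$ ($R = \sqrt{2307 - 4186} = \sqrt{-1879} = i \sqrt{1879} \approx 43.347 i$)
$\frac{768}{R} = \frac{768}{i \sqrt{1879}} = 768 \left(- \frac{i \sqrt{1879}}{1879}\right) = - \frac{768 i \sqrt{1879}}{1879}$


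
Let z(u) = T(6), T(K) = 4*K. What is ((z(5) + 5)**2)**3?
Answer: 594823321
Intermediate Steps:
z(u) = 24 (z(u) = 4*6 = 24)
((z(5) + 5)**2)**3 = ((24 + 5)**2)**3 = (29**2)**3 = 841**3 = 594823321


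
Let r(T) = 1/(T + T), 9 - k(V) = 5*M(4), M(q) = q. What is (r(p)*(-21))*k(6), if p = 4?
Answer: 231/8 ≈ 28.875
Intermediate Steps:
k(V) = -11 (k(V) = 9 - 5*4 = 9 - 1*20 = 9 - 20 = -11)
r(T) = 1/(2*T)
(r(p)*(-21))*k(6) = (((½)/4)*(-21))*(-11) = (((½)*(¼))*(-21))*(-11) = ((⅛)*(-21))*(-11) = -21/8*(-11) = 231/8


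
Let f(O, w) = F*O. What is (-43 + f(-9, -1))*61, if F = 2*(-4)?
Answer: 1769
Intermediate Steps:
F = -8
f(O, w) = -8*O
(-43 + f(-9, -1))*61 = (-43 - 8*(-9))*61 = (-43 + 72)*61 = 29*61 = 1769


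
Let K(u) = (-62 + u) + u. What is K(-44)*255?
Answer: -38250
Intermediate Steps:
K(u) = -62 + 2*u
K(-44)*255 = (-62 + 2*(-44))*255 = (-62 - 88)*255 = -150*255 = -38250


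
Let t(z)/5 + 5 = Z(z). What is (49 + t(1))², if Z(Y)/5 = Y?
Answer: 2401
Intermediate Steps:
Z(Y) = 5*Y
t(z) = -25 + 25*z (t(z) = -25 + 5*(5*z) = -25 + 25*z)
(49 + t(1))² = (49 + (-25 + 25*1))² = (49 + (-25 + 25))² = (49 + 0)² = 49² = 2401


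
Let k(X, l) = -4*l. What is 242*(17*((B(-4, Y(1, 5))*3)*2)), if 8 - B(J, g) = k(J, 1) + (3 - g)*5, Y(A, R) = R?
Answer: 543048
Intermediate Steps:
B(J, g) = -3 + 5*g (B(J, g) = 8 - (-4*1 + (3 - g)*5) = 8 - (-4 + (15 - 5*g)) = 8 - (11 - 5*g) = 8 + (-11 + 5*g) = -3 + 5*g)
242*(17*((B(-4, Y(1, 5))*3)*2)) = 242*(17*(((-3 + 5*5)*3)*2)) = 242*(17*(((-3 + 25)*3)*2)) = 242*(17*((22*3)*2)) = 242*(17*(66*2)) = 242*(17*132) = 242*2244 = 543048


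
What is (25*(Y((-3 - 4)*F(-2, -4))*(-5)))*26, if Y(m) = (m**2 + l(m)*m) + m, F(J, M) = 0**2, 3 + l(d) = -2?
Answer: 0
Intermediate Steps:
l(d) = -5 (l(d) = -3 - 2 = -5)
F(J, M) = 0
Y(m) = m**2 - 4*m (Y(m) = (m**2 - 5*m) + m = m**2 - 4*m)
(25*(Y((-3 - 4)*F(-2, -4))*(-5)))*26 = (25*((((-3 - 4)*0)*(-4 + (-3 - 4)*0))*(-5)))*26 = (25*(((-7*0)*(-4 - 7*0))*(-5)))*26 = (25*((0*(-4 + 0))*(-5)))*26 = (25*((0*(-4))*(-5)))*26 = (25*(0*(-5)))*26 = (25*0)*26 = 0*26 = 0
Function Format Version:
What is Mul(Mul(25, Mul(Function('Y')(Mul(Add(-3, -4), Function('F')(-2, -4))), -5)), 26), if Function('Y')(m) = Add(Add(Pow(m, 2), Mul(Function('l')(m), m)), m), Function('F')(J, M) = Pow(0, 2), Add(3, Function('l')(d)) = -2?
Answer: 0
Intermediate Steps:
Function('l')(d) = -5 (Function('l')(d) = Add(-3, -2) = -5)
Function('F')(J, M) = 0
Function('Y')(m) = Add(Pow(m, 2), Mul(-4, m)) (Function('Y')(m) = Add(Add(Pow(m, 2), Mul(-5, m)), m) = Add(Pow(m, 2), Mul(-4, m)))
Mul(Mul(25, Mul(Function('Y')(Mul(Add(-3, -4), Function('F')(-2, -4))), -5)), 26) = Mul(Mul(25, Mul(Mul(Mul(Add(-3, -4), 0), Add(-4, Mul(Add(-3, -4), 0))), -5)), 26) = Mul(Mul(25, Mul(Mul(Mul(-7, 0), Add(-4, Mul(-7, 0))), -5)), 26) = Mul(Mul(25, Mul(Mul(0, Add(-4, 0)), -5)), 26) = Mul(Mul(25, Mul(Mul(0, -4), -5)), 26) = Mul(Mul(25, Mul(0, -5)), 26) = Mul(Mul(25, 0), 26) = Mul(0, 26) = 0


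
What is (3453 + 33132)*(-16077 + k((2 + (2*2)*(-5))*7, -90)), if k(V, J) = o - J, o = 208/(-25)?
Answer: -2925943911/5 ≈ -5.8519e+8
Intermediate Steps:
o = -208/25 (o = 208*(-1/25) = -208/25 ≈ -8.3200)
k(V, J) = -208/25 - J
(3453 + 33132)*(-16077 + k((2 + (2*2)*(-5))*7, -90)) = (3453 + 33132)*(-16077 + (-208/25 - 1*(-90))) = 36585*(-16077 + (-208/25 + 90)) = 36585*(-16077 + 2042/25) = 36585*(-399883/25) = -2925943911/5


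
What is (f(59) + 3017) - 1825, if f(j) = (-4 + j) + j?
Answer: 1306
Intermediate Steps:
f(j) = -4 + 2*j
(f(59) + 3017) - 1825 = ((-4 + 2*59) + 3017) - 1825 = ((-4 + 118) + 3017) - 1825 = (114 + 3017) - 1825 = 3131 - 1825 = 1306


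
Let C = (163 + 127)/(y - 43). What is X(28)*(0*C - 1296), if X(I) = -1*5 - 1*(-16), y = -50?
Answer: -14256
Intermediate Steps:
C = -290/93 (C = (163 + 127)/(-50 - 43) = 290/(-93) = 290*(-1/93) = -290/93 ≈ -3.1183)
X(I) = 11 (X(I) = -5 + 16 = 11)
X(28)*(0*C - 1296) = 11*(0*(-290/93) - 1296) = 11*(0 - 1296) = 11*(-1296) = -14256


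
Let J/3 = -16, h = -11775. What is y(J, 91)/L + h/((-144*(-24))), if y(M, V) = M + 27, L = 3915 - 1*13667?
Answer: -4781551/1404288 ≈ -3.4050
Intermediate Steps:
J = -48 (J = 3*(-16) = -48)
L = -9752 (L = 3915 - 13667 = -9752)
y(M, V) = 27 + M
y(J, 91)/L + h/((-144*(-24))) = (27 - 48)/(-9752) - 11775/((-144*(-24))) = -21*(-1/9752) - 11775/3456 = 21/9752 - 11775*1/3456 = 21/9752 - 3925/1152 = -4781551/1404288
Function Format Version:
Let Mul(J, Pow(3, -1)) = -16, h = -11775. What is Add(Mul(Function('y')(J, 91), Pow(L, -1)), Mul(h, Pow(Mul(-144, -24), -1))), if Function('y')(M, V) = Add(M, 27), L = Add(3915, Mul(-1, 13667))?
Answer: Rational(-4781551, 1404288) ≈ -3.4050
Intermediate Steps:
J = -48 (J = Mul(3, -16) = -48)
L = -9752 (L = Add(3915, -13667) = -9752)
Function('y')(M, V) = Add(27, M)
Add(Mul(Function('y')(J, 91), Pow(L, -1)), Mul(h, Pow(Mul(-144, -24), -1))) = Add(Mul(Add(27, -48), Pow(-9752, -1)), Mul(-11775, Pow(Mul(-144, -24), -1))) = Add(Mul(-21, Rational(-1, 9752)), Mul(-11775, Pow(3456, -1))) = Add(Rational(21, 9752), Mul(-11775, Rational(1, 3456))) = Add(Rational(21, 9752), Rational(-3925, 1152)) = Rational(-4781551, 1404288)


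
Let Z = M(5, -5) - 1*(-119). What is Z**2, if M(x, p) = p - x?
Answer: 11881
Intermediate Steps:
Z = 109 (Z = (-5 - 1*5) - 1*(-119) = (-5 - 5) + 119 = -10 + 119 = 109)
Z**2 = 109**2 = 11881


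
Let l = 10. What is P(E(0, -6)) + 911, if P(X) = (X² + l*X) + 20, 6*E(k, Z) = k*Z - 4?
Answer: 8323/9 ≈ 924.78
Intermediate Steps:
E(k, Z) = -⅔ + Z*k/6 (E(k, Z) = (k*Z - 4)/6 = (Z*k - 4)/6 = (-4 + Z*k)/6 = -⅔ + Z*k/6)
P(X) = 20 + X² + 10*X (P(X) = (X² + 10*X) + 20 = 20 + X² + 10*X)
P(E(0, -6)) + 911 = (20 + (-⅔ + (⅙)*(-6)*0)² + 10*(-⅔ + (⅙)*(-6)*0)) + 911 = (20 + (-⅔ + 0)² + 10*(-⅔ + 0)) + 911 = (20 + (-⅔)² + 10*(-⅔)) + 911 = (20 + 4/9 - 20/3) + 911 = 124/9 + 911 = 8323/9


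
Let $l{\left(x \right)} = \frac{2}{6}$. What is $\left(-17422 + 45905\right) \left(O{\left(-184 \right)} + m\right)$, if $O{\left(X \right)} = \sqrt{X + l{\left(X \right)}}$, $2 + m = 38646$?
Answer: $1100697052 + \frac{28483 i \sqrt{1653}}{3} \approx 1.1007 \cdot 10^{9} + 3.8601 \cdot 10^{5} i$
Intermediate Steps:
$l{\left(x \right)} = \frac{1}{3}$ ($l{\left(x \right)} = 2 \cdot \frac{1}{6} = \frac{1}{3}$)
$m = 38644$ ($m = -2 + 38646 = 38644$)
$O{\left(X \right)} = \sqrt{\frac{1}{3} + X}$ ($O{\left(X \right)} = \sqrt{X + \frac{1}{3}} = \sqrt{\frac{1}{3} + X}$)
$\left(-17422 + 45905\right) \left(O{\left(-184 \right)} + m\right) = \left(-17422 + 45905\right) \left(\frac{\sqrt{3 + 9 \left(-184\right)}}{3} + 38644\right) = 28483 \left(\frac{\sqrt{3 - 1656}}{3} + 38644\right) = 28483 \left(\frac{\sqrt{-1653}}{3} + 38644\right) = 28483 \left(\frac{i \sqrt{1653}}{3} + 38644\right) = 28483 \left(38644 + \frac{i \sqrt{1653}}{3}\right) = 1100697052 + \frac{28483 i \sqrt{1653}}{3}$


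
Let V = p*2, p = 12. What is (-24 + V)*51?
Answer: 0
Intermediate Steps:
V = 24 (V = 12*2 = 24)
(-24 + V)*51 = (-24 + 24)*51 = 0*51 = 0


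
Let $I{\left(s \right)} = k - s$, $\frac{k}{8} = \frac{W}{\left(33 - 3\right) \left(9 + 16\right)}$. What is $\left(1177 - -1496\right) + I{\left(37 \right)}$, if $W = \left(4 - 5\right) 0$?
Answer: $2636$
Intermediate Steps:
$W = 0$ ($W = \left(-1\right) 0 = 0$)
$k = 0$ ($k = 8 \frac{0}{\left(33 - 3\right) \left(9 + 16\right)} = 8 \frac{0}{30 \cdot 25} = 8 \cdot \frac{0}{750} = 8 \cdot 0 \cdot \frac{1}{750} = 8 \cdot 0 = 0$)
$I{\left(s \right)} = - s$ ($I{\left(s \right)} = 0 - s = - s$)
$\left(1177 - -1496\right) + I{\left(37 \right)} = \left(1177 - -1496\right) - 37 = \left(1177 + 1496\right) - 37 = 2673 - 37 = 2636$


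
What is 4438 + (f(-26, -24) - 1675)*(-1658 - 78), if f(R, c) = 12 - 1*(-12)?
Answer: 2870574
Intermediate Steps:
f(R, c) = 24 (f(R, c) = 12 + 12 = 24)
4438 + (f(-26, -24) - 1675)*(-1658 - 78) = 4438 + (24 - 1675)*(-1658 - 78) = 4438 - 1651*(-1736) = 4438 + 2866136 = 2870574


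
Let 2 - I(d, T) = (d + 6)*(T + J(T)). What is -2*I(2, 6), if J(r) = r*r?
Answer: 668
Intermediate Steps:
J(r) = r²
I(d, T) = 2 - (6 + d)*(T + T²) (I(d, T) = 2 - (d + 6)*(T + T²) = 2 - (6 + d)*(T + T²))
-2*I(2, 6) = -2*(2 - 6*6 - 6*6² - 1*6*2 - 1*2*6²) = -2*(2 - 36 - 6*36 - 12 - 1*2*36) = -2*(2 - 36 - 216 - 12 - 72) = -2*(-334) = 668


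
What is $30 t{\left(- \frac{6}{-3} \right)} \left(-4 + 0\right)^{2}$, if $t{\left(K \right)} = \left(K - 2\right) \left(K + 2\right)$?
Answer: $0$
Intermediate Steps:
$t{\left(K \right)} = \left(-2 + K\right) \left(2 + K\right)$
$30 t{\left(- \frac{6}{-3} \right)} \left(-4 + 0\right)^{2} = 30 \left(-4 + \left(- \frac{6}{-3}\right)^{2}\right) \left(-4 + 0\right)^{2} = 30 \left(-4 + \left(\left(-6\right) \left(- \frac{1}{3}\right)\right)^{2}\right) \left(-4\right)^{2} = 30 \left(-4 + 2^{2}\right) 16 = 30 \left(-4 + 4\right) 16 = 30 \cdot 0 \cdot 16 = 0 \cdot 16 = 0$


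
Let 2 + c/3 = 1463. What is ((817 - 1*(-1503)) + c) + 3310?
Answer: 10013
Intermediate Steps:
c = 4383 (c = -6 + 3*1463 = -6 + 4389 = 4383)
((817 - 1*(-1503)) + c) + 3310 = ((817 - 1*(-1503)) + 4383) + 3310 = ((817 + 1503) + 4383) + 3310 = (2320 + 4383) + 3310 = 6703 + 3310 = 10013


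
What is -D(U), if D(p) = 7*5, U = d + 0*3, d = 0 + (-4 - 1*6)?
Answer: -35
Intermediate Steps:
d = -10 (d = 0 + (-4 - 6) = 0 - 10 = -10)
U = -10 (U = -10 + 0*3 = -10 + 0 = -10)
D(p) = 35
-D(U) = -1*35 = -35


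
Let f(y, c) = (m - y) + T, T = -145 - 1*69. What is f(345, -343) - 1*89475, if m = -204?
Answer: -90238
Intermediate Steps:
T = -214 (T = -145 - 69 = -214)
f(y, c) = -418 - y (f(y, c) = (-204 - y) - 214 = -418 - y)
f(345, -343) - 1*89475 = (-418 - 1*345) - 1*89475 = (-418 - 345) - 89475 = -763 - 89475 = -90238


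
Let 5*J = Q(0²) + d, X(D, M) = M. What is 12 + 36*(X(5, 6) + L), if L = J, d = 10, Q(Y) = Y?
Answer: 300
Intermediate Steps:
J = 2 (J = (0² + 10)/5 = (0 + 10)/5 = (⅕)*10 = 2)
L = 2
12 + 36*(X(5, 6) + L) = 12 + 36*(6 + 2) = 12 + 36*8 = 12 + 288 = 300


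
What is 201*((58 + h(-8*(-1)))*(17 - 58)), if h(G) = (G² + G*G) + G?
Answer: -1598754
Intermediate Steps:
h(G) = G + 2*G² (h(G) = (G² + G²) + G = 2*G² + G = G + 2*G²)
201*((58 + h(-8*(-1)))*(17 - 58)) = 201*((58 + (-8*(-1))*(1 + 2*(-8*(-1))))*(17 - 58)) = 201*((58 + 8*(1 + 2*8))*(-41)) = 201*((58 + 8*(1 + 16))*(-41)) = 201*((58 + 8*17)*(-41)) = 201*((58 + 136)*(-41)) = 201*(194*(-41)) = 201*(-7954) = -1598754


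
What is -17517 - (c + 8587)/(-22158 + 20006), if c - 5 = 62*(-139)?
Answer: -18848305/1076 ≈ -17517.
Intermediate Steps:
c = -8613 (c = 5 + 62*(-139) = 5 - 8618 = -8613)
-17517 - (c + 8587)/(-22158 + 20006) = -17517 - (-8613 + 8587)/(-22158 + 20006) = -17517 - (-26)/(-2152) = -17517 - (-26)*(-1)/2152 = -17517 - 1*13/1076 = -17517 - 13/1076 = -18848305/1076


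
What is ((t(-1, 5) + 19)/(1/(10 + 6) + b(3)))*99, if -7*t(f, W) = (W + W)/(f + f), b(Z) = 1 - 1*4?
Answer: -218592/329 ≈ -664.41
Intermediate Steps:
b(Z) = -3 (b(Z) = 1 - 4 = -3)
t(f, W) = -W/(7*f) (t(f, W) = -(W + W)/(7*(f + f)) = -2*W/(7*(2*f)) = -2*W*1/(2*f)/7 = -W/(7*f))
((t(-1, 5) + 19)/(1/(10 + 6) + b(3)))*99 = ((-⅐*5/(-1) + 19)/(1/(10 + 6) - 3))*99 = ((-⅐*5*(-1) + 19)/(1/16 - 3))*99 = ((5/7 + 19)/(1/16 - 3))*99 = (138/(7*(-47/16)))*99 = ((138/7)*(-16/47))*99 = -2208/329*99 = -218592/329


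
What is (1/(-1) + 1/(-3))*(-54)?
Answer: 72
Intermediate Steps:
(1/(-1) + 1/(-3))*(-54) = (1*(-1) + 1*(-⅓))*(-54) = (-1 - ⅓)*(-54) = -4/3*(-54) = 72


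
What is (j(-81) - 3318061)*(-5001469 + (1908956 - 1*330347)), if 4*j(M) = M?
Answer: 11357327587375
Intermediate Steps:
j(M) = M/4
(j(-81) - 3318061)*(-5001469 + (1908956 - 1*330347)) = ((1/4)*(-81) - 3318061)*(-5001469 + (1908956 - 1*330347)) = (-81/4 - 3318061)*(-5001469 + (1908956 - 330347)) = -13272325*(-5001469 + 1578609)/4 = -13272325/4*(-3422860) = 11357327587375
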